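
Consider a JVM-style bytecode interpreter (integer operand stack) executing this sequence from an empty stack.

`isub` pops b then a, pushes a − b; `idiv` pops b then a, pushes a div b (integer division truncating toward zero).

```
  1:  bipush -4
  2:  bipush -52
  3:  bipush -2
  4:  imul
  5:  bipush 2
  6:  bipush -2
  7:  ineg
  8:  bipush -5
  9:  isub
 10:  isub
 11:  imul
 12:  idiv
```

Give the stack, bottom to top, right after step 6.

[-4, 104, 2, -2]

bipush -4   -4
bipush -52  -4 -52
bipush -2   -4 -52 -2
imul        -4 104
bipush 2    -4 104 2
bipush -2   -4 104 2 -2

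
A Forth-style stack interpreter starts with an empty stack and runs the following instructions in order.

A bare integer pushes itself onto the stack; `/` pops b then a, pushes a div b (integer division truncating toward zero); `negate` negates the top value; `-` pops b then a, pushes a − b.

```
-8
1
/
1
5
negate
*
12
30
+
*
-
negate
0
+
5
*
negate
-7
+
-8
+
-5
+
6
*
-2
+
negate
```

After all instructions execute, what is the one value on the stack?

-5938

-8      [-8]
1       [-8, 1]
/       [-8]
1       [-8, 1]
5       [-8, 1, 5]
negate  [-8, 1, -5]
*       [-8, -5]
12      [-8, -5, 12]
30      [-8, -5, 12, 30]
+       [-8, -5, 42]
*       [-8, -210]
-       [202]
negate  [-202]
0       [-202, 0]
+       [-202]
5       [-202, 5]
*       [-1010]
negate  [1010]
-7      [1010, -7]
+       [1003]
-8      [1003, -8]
+       [995]
-5      [995, -5]
+       [990]
6       [990, 6]
*       [5940]
-2      [5940, -2]
+       [5938]
negate  [-5938]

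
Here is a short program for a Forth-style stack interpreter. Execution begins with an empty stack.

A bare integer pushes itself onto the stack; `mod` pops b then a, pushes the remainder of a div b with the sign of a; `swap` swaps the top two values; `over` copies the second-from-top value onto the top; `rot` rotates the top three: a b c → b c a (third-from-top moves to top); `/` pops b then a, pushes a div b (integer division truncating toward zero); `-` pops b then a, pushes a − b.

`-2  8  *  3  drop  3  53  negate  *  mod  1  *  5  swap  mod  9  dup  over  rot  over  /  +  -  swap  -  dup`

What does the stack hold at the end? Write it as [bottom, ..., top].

-2     : [-2]
8      : [-2, 8]
*      : [-16]
3      : [-16, 3]
drop   : [-16]
3      : [-16, 3]
53     : [-16, 3, 53]
negate : [-16, 3, -53]
*      : [-16, -159]
mod    : [-16]
1      : [-16, 1]
*      : [-16]
5      : [-16, 5]
swap   : [5, -16]
mod    : [5]
9      : [5, 9]
dup    : [5, 9, 9]
over   : [5, 9, 9, 9]
rot    : [5, 9, 9, 9]
over   : [5, 9, 9, 9, 9]
/      : [5, 9, 9, 1]
+      : [5, 9, 10]
-      : [5, -1]
swap   : [-1, 5]
-      : [-6]
dup    : [-6, -6]

[-6, -6]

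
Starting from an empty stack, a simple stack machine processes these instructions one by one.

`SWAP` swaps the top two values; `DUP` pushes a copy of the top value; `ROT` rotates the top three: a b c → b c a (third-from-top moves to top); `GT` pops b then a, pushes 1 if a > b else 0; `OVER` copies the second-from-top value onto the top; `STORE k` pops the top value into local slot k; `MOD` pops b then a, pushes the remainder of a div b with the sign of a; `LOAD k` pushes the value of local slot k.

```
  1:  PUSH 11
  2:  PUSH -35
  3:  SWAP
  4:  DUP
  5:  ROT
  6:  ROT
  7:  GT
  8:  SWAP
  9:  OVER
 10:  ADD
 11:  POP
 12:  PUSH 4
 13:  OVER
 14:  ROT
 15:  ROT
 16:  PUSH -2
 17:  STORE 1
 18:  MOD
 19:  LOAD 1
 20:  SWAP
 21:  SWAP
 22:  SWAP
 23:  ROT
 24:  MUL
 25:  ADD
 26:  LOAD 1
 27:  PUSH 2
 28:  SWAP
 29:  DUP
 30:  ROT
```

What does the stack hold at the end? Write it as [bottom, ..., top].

PUSH 11  -> 11
PUSH -35 -> 11 -35
SWAP     -> -35 11
DUP      -> -35 11 11
ROT      -> 11 11 -35
ROT      -> 11 -35 11
GT       -> 11 0
SWAP     -> 0 11
OVER     -> 0 11 0
ADD      -> 0 11
POP      -> 0
PUSH 4   -> 0 4
OVER     -> 0 4 0
ROT      -> 4 0 0
ROT      -> 0 0 4
PUSH -2  -> 0 0 4 -2
STORE 1  -> 0 0 4
MOD      -> 0 0
LOAD 1   -> 0 0 -2
SWAP     -> 0 -2 0
SWAP     -> 0 0 -2
SWAP     -> 0 -2 0
ROT      -> -2 0 0
MUL      -> -2 0
ADD      -> -2
LOAD 1   -> -2 -2
PUSH 2   -> -2 -2 2
SWAP     -> -2 2 -2
DUP      -> -2 2 -2 -2
ROT      -> -2 -2 -2 2

[-2, -2, -2, 2]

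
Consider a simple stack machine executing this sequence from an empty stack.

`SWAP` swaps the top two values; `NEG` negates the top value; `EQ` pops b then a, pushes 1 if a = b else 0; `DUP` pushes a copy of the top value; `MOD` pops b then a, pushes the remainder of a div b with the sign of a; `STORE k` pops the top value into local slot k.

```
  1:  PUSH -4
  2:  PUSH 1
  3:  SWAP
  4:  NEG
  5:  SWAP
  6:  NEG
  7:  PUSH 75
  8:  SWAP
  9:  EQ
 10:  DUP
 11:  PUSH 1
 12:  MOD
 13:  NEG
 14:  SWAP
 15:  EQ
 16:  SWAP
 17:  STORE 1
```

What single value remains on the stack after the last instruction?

1

PUSH -4 : -4
PUSH 1  : -4 1
SWAP    : 1 -4
NEG     : 1 4
SWAP    : 4 1
NEG     : 4 -1
PUSH 75 : 4 -1 75
SWAP    : 4 75 -1
EQ      : 4 0
DUP     : 4 0 0
PUSH 1  : 4 0 0 1
MOD     : 4 0 0
NEG     : 4 0 0
SWAP    : 4 0 0
EQ      : 4 1
SWAP    : 1 4
STORE 1 : 1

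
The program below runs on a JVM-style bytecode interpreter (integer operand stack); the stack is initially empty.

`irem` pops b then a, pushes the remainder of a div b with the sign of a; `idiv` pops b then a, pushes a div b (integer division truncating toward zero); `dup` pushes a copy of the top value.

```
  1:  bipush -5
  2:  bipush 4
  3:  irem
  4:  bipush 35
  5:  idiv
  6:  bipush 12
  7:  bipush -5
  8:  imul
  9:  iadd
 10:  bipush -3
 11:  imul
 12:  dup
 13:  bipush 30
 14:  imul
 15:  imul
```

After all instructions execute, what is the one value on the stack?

bipush -5  [-5]
bipush 4   [-5, 4]
irem       [-1]
bipush 35  [-1, 35]
idiv       [0]
bipush 12  [0, 12]
bipush -5  [0, 12, -5]
imul       [0, -60]
iadd       [-60]
bipush -3  [-60, -3]
imul       [180]
dup        [180, 180]
bipush 30  [180, 180, 30]
imul       [180, 5400]
imul       [972000]

972000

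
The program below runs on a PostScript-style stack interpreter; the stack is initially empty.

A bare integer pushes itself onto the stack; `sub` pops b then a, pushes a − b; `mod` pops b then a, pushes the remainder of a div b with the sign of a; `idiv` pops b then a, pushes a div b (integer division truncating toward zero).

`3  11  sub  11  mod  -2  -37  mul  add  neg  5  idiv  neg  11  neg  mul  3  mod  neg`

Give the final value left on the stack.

2

3    → [3]
11   → [3, 11]
sub  → [-8]
11   → [-8, 11]
mod  → [-8]
-2   → [-8, -2]
-37  → [-8, -2, -37]
mul  → [-8, 74]
add  → [66]
neg  → [-66]
5    → [-66, 5]
idiv → [-13]
neg  → [13]
11   → [13, 11]
neg  → [13, -11]
mul  → [-143]
3    → [-143, 3]
mod  → [-2]
neg  → [2]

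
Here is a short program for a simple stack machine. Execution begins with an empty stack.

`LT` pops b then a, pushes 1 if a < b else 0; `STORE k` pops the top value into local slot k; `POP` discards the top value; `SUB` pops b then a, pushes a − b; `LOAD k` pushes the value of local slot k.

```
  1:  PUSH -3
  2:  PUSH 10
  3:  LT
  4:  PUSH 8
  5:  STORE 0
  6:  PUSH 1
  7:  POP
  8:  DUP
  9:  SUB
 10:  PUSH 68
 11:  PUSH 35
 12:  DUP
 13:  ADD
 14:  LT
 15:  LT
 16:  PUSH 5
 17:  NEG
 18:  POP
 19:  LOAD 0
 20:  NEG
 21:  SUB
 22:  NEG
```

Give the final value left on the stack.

-9

PUSH -3 -> -3
PUSH 10 -> -3 10
LT      -> 1
PUSH 8  -> 1 8
STORE 0 -> 1
PUSH 1  -> 1 1
POP     -> 1
DUP     -> 1 1
SUB     -> 0
PUSH 68 -> 0 68
PUSH 35 -> 0 68 35
DUP     -> 0 68 35 35
ADD     -> 0 68 70
LT      -> 0 1
LT      -> 1
PUSH 5  -> 1 5
NEG     -> 1 -5
POP     -> 1
LOAD 0  -> 1 8
NEG     -> 1 -8
SUB     -> 9
NEG     -> -9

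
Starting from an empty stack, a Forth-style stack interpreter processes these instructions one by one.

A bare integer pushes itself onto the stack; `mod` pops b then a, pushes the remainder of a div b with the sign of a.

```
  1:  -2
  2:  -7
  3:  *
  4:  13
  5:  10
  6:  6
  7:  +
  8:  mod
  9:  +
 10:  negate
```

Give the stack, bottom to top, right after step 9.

-2   -2
-7   -2 -7
*    14
13   14 13
10   14 13 10
6    14 13 10 6
+    14 13 16
mod  14 13
+    27

[27]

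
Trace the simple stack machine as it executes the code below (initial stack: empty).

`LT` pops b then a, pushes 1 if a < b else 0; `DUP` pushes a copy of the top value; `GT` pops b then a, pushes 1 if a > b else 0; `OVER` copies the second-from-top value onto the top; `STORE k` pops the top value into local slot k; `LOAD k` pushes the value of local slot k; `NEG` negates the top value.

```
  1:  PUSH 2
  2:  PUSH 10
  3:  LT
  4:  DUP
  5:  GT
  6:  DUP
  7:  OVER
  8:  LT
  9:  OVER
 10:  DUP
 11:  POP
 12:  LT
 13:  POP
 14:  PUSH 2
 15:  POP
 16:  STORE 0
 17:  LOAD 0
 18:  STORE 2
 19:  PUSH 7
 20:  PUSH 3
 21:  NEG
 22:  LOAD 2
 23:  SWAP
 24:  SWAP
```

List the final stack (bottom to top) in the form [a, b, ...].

[7, -3, 0]

PUSH 2  -> [2]
PUSH 10 -> [2, 10]
LT      -> [1]
DUP     -> [1, 1]
GT      -> [0]
DUP     -> [0, 0]
OVER    -> [0, 0, 0]
LT      -> [0, 0]
OVER    -> [0, 0, 0]
DUP     -> [0, 0, 0, 0]
POP     -> [0, 0, 0]
LT      -> [0, 0]
POP     -> [0]
PUSH 2  -> [0, 2]
POP     -> [0]
STORE 0 -> []
LOAD 0  -> [0]
STORE 2 -> []
PUSH 7  -> [7]
PUSH 3  -> [7, 3]
NEG     -> [7, -3]
LOAD 2  -> [7, -3, 0]
SWAP    -> [7, 0, -3]
SWAP    -> [7, -3, 0]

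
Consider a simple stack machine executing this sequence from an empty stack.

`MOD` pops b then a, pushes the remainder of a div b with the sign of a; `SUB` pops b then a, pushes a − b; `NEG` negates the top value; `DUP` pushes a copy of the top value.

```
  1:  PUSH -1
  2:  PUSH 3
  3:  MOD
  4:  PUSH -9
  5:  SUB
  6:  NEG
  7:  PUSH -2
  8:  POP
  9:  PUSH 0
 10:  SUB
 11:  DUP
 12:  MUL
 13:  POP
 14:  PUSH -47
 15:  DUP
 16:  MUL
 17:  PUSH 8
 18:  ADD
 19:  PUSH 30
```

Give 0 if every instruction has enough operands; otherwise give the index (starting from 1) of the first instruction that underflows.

PUSH -1  : [-1]
PUSH 3   : [-1, 3]
MOD      : [-1]
PUSH -9  : [-1, -9]
SUB      : [8]
NEG      : [-8]
PUSH -2  : [-8, -2]
POP      : [-8]
PUSH 0   : [-8, 0]
SUB      : [-8]
DUP      : [-8, -8]
MUL      : [64]
POP      : []
PUSH -47 : [-47]
DUP      : [-47, -47]
MUL      : [2209]
PUSH 8   : [2209, 8]
ADD      : [2217]
PUSH 30  : [2217, 30]

0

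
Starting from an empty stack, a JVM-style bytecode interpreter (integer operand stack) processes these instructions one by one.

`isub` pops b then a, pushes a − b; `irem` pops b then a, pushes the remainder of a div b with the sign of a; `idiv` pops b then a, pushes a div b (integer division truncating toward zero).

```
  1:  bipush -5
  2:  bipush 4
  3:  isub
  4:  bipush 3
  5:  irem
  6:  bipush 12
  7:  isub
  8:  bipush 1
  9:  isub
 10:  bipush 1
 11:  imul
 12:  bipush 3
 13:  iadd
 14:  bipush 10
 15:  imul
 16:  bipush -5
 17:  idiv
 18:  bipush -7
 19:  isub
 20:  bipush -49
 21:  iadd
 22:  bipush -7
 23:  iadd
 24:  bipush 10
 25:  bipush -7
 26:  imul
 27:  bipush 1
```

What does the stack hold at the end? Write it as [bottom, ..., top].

bipush -5  : [-5]
bipush 4   : [-5, 4]
isub       : [-9]
bipush 3   : [-9, 3]
irem       : [0]
bipush 12  : [0, 12]
isub       : [-12]
bipush 1   : [-12, 1]
isub       : [-13]
bipush 1   : [-13, 1]
imul       : [-13]
bipush 3   : [-13, 3]
iadd       : [-10]
bipush 10  : [-10, 10]
imul       : [-100]
bipush -5  : [-100, -5]
idiv       : [20]
bipush -7  : [20, -7]
isub       : [27]
bipush -49 : [27, -49]
iadd       : [-22]
bipush -7  : [-22, -7]
iadd       : [-29]
bipush 10  : [-29, 10]
bipush -7  : [-29, 10, -7]
imul       : [-29, -70]
bipush 1   : [-29, -70, 1]

[-29, -70, 1]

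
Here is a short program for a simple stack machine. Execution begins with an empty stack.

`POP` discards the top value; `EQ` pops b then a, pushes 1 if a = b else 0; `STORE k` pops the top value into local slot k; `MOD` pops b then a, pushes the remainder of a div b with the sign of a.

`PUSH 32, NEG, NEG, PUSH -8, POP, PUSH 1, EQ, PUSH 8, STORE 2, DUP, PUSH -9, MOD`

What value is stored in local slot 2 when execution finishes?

8

PUSH 32 -> 32
NEG     -> -32
NEG     -> 32
PUSH -8 -> 32 -8
POP     -> 32
PUSH 1  -> 32 1
EQ      -> 0
PUSH 8  -> 0 8
STORE 2 -> 0
DUP     -> 0 0
PUSH -9 -> 0 0 -9
MOD     -> 0 0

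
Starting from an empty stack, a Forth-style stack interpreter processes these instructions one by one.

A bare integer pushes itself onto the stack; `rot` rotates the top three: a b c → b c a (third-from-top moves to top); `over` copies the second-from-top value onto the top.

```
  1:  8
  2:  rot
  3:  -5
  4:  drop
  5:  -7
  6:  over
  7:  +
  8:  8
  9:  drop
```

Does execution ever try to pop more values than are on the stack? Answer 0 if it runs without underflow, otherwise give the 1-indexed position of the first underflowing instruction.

8 -> [8]
rot  — needs 3 operands, stack has 1 → underflow

2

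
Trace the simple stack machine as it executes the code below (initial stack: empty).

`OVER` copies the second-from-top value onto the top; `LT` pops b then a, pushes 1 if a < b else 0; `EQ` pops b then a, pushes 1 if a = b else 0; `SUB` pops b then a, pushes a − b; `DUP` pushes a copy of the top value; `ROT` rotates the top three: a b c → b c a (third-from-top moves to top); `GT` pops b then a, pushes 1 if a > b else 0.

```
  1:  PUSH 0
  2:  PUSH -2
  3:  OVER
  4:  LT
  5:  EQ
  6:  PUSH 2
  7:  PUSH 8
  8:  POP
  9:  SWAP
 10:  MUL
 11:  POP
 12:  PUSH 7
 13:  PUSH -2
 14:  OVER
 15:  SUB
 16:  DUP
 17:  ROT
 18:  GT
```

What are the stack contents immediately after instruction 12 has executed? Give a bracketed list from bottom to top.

PUSH 0  : 0
PUSH -2 : 0 -2
OVER    : 0 -2 0
LT      : 0 1
EQ      : 0
PUSH 2  : 0 2
PUSH 8  : 0 2 8
POP     : 0 2
SWAP    : 2 0
MUL     : 0
POP     : (empty)
PUSH 7  : 7

[7]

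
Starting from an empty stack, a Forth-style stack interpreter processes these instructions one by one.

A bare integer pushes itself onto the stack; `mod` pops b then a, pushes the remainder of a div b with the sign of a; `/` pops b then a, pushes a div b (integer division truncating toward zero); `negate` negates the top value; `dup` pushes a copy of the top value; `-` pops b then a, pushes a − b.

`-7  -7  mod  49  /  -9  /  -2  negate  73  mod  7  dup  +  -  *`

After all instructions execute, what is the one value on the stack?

0

-7     : [-7]
-7     : [-7, -7]
mod    : [0]
49     : [0, 49]
/      : [0]
-9     : [0, -9]
/      : [0]
-2     : [0, -2]
negate : [0, 2]
73     : [0, 2, 73]
mod    : [0, 2]
7      : [0, 2, 7]
dup    : [0, 2, 7, 7]
+      : [0, 2, 14]
-      : [0, -12]
*      : [0]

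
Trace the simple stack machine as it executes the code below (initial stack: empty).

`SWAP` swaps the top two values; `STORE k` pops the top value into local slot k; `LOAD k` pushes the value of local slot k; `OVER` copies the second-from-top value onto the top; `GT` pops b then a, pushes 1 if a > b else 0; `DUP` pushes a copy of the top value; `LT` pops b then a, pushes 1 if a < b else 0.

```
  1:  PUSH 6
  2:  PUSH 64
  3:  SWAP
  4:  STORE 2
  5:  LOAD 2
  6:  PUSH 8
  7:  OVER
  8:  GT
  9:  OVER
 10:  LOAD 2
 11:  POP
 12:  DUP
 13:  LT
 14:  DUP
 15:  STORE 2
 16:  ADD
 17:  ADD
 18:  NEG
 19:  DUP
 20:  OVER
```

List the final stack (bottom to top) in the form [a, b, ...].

[64, -7, -7, -7]

PUSH 6   [6]
PUSH 64  [6, 64]
SWAP     [64, 6]
STORE 2  [64]
LOAD 2   [64, 6]
PUSH 8   [64, 6, 8]
OVER     [64, 6, 8, 6]
GT       [64, 6, 1]
OVER     [64, 6, 1, 6]
LOAD 2   [64, 6, 1, 6, 6]
POP      [64, 6, 1, 6]
DUP      [64, 6, 1, 6, 6]
LT       [64, 6, 1, 0]
DUP      [64, 6, 1, 0, 0]
STORE 2  [64, 6, 1, 0]
ADD      [64, 6, 1]
ADD      [64, 7]
NEG      [64, -7]
DUP      [64, -7, -7]
OVER     [64, -7, -7, -7]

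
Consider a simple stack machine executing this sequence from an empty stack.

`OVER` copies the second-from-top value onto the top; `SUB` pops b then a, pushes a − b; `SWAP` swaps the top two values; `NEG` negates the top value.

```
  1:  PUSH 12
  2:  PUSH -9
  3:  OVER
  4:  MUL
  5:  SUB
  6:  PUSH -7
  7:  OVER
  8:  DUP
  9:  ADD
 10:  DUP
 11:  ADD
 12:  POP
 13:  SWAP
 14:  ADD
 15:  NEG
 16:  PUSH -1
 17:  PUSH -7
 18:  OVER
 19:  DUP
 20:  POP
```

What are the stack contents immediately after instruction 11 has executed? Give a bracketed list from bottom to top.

PUSH 12  12
PUSH -9  12 -9
OVER     12 -9 12
MUL      12 -108
SUB      120
PUSH -7  120 -7
OVER     120 -7 120
DUP      120 -7 120 120
ADD      120 -7 240
DUP      120 -7 240 240
ADD      120 -7 480

[120, -7, 480]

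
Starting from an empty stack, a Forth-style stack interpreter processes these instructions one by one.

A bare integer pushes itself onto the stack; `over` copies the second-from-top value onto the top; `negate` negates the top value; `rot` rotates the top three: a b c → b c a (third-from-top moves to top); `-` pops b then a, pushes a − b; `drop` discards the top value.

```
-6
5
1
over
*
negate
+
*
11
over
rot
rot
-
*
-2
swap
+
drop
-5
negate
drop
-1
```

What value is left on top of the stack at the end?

-6     : -6
5      : -6 5
1      : -6 5 1
over   : -6 5 1 5
*      : -6 5 5
negate : -6 5 -5
+      : -6 0
*      : 0
11     : 0 11
over   : 0 11 0
rot    : 11 0 0
rot    : 0 0 11
-      : 0 -11
*      : 0
-2     : 0 -2
swap   : -2 0
+      : -2
drop   : (empty)
-5     : -5
negate : 5
drop   : (empty)
-1     : -1

-1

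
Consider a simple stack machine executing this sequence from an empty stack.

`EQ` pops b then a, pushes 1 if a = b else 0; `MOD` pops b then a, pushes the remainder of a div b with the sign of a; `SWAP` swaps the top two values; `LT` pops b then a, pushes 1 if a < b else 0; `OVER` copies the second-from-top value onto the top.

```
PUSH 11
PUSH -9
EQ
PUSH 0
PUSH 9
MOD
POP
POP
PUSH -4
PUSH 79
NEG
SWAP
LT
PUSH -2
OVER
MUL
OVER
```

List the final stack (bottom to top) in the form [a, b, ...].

PUSH 11 : [11]
PUSH -9 : [11, -9]
EQ      : [0]
PUSH 0  : [0, 0]
PUSH 9  : [0, 0, 9]
MOD     : [0, 0]
POP     : [0]
POP     : []
PUSH -4 : [-4]
PUSH 79 : [-4, 79]
NEG     : [-4, -79]
SWAP    : [-79, -4]
LT      : [1]
PUSH -2 : [1, -2]
OVER    : [1, -2, 1]
MUL     : [1, -2]
OVER    : [1, -2, 1]

[1, -2, 1]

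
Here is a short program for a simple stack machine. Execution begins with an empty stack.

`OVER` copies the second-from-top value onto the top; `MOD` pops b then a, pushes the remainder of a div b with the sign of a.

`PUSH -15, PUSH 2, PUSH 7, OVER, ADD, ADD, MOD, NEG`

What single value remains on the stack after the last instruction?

4

PUSH -15  [-15]
PUSH 2    [-15, 2]
PUSH 7    [-15, 2, 7]
OVER      [-15, 2, 7, 2]
ADD       [-15, 2, 9]
ADD       [-15, 11]
MOD       [-4]
NEG       [4]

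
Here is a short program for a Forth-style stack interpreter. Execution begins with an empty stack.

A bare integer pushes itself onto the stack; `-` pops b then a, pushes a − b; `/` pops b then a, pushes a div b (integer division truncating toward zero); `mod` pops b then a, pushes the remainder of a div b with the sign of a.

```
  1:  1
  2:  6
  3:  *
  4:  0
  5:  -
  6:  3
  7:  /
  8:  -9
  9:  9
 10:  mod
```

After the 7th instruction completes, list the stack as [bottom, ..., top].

1 → 1
6 → 1 6
* → 6
0 → 6 0
- → 6
3 → 6 3
/ → 2

[2]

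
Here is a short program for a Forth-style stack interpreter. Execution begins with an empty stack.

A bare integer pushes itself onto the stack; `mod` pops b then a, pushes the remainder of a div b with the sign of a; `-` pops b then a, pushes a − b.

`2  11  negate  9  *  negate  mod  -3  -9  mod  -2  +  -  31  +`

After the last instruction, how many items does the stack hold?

1

2      : [2]
11     : [2, 11]
negate : [2, -11]
9      : [2, -11, 9]
*      : [2, -99]
negate : [2, 99]
mod    : [2]
-3     : [2, -3]
-9     : [2, -3, -9]
mod    : [2, -3]
-2     : [2, -3, -2]
+      : [2, -5]
-      : [7]
31     : [7, 31]
+      : [38]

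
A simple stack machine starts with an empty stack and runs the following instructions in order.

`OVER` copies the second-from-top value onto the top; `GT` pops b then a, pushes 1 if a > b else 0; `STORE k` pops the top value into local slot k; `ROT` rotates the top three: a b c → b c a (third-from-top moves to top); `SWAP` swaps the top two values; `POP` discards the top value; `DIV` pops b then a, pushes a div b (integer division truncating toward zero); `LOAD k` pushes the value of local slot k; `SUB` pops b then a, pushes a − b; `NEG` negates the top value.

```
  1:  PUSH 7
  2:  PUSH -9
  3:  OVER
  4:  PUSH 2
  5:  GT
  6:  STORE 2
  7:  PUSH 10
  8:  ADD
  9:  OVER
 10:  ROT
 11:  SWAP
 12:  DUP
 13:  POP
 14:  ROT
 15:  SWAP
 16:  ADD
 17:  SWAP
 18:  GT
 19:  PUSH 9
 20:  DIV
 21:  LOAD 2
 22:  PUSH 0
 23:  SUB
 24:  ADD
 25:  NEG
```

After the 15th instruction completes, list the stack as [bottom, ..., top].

[7, 1, 7]

PUSH 7   [7]
PUSH -9  [7, -9]
OVER     [7, -9, 7]
PUSH 2   [7, -9, 7, 2]
GT       [7, -9, 1]
STORE 2  [7, -9]
PUSH 10  [7, -9, 10]
ADD      [7, 1]
OVER     [7, 1, 7]
ROT      [1, 7, 7]
SWAP     [1, 7, 7]
DUP      [1, 7, 7, 7]
POP      [1, 7, 7]
ROT      [7, 7, 1]
SWAP     [7, 1, 7]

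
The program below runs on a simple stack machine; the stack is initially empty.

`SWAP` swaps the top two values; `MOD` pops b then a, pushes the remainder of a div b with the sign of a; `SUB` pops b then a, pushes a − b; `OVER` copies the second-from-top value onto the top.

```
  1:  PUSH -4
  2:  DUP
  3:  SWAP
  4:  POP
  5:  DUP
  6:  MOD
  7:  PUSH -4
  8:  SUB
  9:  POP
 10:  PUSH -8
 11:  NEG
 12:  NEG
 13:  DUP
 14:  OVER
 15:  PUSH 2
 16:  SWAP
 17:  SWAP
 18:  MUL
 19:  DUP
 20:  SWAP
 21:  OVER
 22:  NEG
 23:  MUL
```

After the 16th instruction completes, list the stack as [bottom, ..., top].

PUSH -4 -> -4
DUP     -> -4 -4
SWAP    -> -4 -4
POP     -> -4
DUP     -> -4 -4
MOD     -> 0
PUSH -4 -> 0 -4
SUB     -> 4
POP     -> (empty)
PUSH -8 -> -8
NEG     -> 8
NEG     -> -8
DUP     -> -8 -8
OVER    -> -8 -8 -8
PUSH 2  -> -8 -8 -8 2
SWAP    -> -8 -8 2 -8

[-8, -8, 2, -8]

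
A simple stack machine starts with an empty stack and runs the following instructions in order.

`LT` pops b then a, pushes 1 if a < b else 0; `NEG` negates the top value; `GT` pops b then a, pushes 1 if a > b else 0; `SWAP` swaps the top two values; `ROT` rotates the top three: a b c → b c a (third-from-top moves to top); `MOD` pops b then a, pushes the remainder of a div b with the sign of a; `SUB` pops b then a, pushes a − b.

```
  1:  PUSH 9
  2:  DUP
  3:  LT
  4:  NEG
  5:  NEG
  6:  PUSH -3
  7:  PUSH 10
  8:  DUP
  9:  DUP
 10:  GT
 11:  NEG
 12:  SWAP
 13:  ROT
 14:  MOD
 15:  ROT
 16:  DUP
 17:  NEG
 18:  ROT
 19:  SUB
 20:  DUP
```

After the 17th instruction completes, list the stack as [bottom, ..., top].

PUSH 9   9
DUP      9 9
LT       0
NEG      0
NEG      0
PUSH -3  0 -3
PUSH 10  0 -3 10
DUP      0 -3 10 10
DUP      0 -3 10 10 10
GT       0 -3 10 0
NEG      0 -3 10 0
SWAP     0 -3 0 10
ROT      0 0 10 -3
MOD      0 0 1
ROT      0 1 0
DUP      0 1 0 0
NEG      0 1 0 0

[0, 1, 0, 0]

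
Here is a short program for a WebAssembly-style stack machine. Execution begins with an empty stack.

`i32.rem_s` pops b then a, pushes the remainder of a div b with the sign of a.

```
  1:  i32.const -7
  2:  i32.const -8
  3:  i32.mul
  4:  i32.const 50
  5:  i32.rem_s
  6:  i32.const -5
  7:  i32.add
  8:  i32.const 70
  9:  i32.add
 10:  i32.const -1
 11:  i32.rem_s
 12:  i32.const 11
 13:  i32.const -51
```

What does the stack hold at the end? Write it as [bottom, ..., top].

[0, 11, -51]

i32.const -7  → -7
i32.const -8  → -7 -8
i32.mul       → 56
i32.const 50  → 56 50
i32.rem_s     → 6
i32.const -5  → 6 -5
i32.add       → 1
i32.const 70  → 1 70
i32.add       → 71
i32.const -1  → 71 -1
i32.rem_s     → 0
i32.const 11  → 0 11
i32.const -51 → 0 11 -51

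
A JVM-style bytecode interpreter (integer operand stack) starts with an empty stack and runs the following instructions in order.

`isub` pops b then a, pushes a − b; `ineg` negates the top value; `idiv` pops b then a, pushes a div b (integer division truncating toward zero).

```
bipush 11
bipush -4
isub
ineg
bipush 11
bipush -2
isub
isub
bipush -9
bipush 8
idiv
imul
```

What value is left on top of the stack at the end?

bipush 11 → [11]
bipush -4 → [11, -4]
isub      → [15]
ineg      → [-15]
bipush 11 → [-15, 11]
bipush -2 → [-15, 11, -2]
isub      → [-15, 13]
isub      → [-28]
bipush -9 → [-28, -9]
bipush 8  → [-28, -9, 8]
idiv      → [-28, -1]
imul      → [28]

28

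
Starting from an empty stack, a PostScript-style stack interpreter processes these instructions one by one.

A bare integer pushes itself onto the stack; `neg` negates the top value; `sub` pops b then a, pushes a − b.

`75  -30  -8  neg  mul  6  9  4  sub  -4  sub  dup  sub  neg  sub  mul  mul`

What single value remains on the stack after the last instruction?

75   75
-30  75 -30
-8   75 -30 -8
neg  75 -30 8
mul  75 -240
6    75 -240 6
9    75 -240 6 9
4    75 -240 6 9 4
sub  75 -240 6 5
-4   75 -240 6 5 -4
sub  75 -240 6 9
dup  75 -240 6 9 9
sub  75 -240 6 0
neg  75 -240 6 0
sub  75 -240 6
mul  75 -1440
mul  -108000

-108000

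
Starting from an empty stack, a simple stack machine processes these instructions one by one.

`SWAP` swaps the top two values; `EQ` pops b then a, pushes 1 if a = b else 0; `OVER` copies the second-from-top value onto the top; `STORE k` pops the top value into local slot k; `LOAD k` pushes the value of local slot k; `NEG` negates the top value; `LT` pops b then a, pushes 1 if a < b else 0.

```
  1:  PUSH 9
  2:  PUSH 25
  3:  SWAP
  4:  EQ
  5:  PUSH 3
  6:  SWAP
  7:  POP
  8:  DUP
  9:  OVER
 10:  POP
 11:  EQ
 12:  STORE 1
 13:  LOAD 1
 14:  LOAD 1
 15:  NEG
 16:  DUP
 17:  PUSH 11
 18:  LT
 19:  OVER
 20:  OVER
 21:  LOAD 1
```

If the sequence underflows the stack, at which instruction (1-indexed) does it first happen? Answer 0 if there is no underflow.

PUSH 9  -> [9]
PUSH 25 -> [9, 25]
SWAP    -> [25, 9]
EQ      -> [0]
PUSH 3  -> [0, 3]
SWAP    -> [3, 0]
POP     -> [3]
DUP     -> [3, 3]
OVER    -> [3, 3, 3]
POP     -> [3, 3]
EQ      -> [1]
STORE 1 -> []
LOAD 1  -> [1]
LOAD 1  -> [1, 1]
NEG     -> [1, -1]
DUP     -> [1, -1, -1]
PUSH 11 -> [1, -1, -1, 11]
LT      -> [1, -1, 1]
OVER    -> [1, -1, 1, -1]
OVER    -> [1, -1, 1, -1, 1]
LOAD 1  -> [1, -1, 1, -1, 1, 1]

0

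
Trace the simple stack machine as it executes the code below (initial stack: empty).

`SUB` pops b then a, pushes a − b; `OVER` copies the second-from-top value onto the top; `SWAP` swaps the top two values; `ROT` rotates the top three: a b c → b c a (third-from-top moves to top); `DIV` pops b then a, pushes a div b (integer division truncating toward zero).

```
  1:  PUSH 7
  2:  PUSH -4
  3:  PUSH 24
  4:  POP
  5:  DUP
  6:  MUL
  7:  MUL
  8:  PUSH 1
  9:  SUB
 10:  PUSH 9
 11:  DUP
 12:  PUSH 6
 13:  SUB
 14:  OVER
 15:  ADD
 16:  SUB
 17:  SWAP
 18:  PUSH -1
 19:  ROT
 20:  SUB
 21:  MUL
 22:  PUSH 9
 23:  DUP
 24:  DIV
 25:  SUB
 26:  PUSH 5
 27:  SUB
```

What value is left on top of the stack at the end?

PUSH 7  : 7
PUSH -4 : 7 -4
PUSH 24 : 7 -4 24
POP     : 7 -4
DUP     : 7 -4 -4
MUL     : 7 16
MUL     : 112
PUSH 1  : 112 1
SUB     : 111
PUSH 9  : 111 9
DUP     : 111 9 9
PUSH 6  : 111 9 9 6
SUB     : 111 9 3
OVER    : 111 9 3 9
ADD     : 111 9 12
SUB     : 111 -3
SWAP    : -3 111
PUSH -1 : -3 111 -1
ROT     : 111 -1 -3
SUB     : 111 2
MUL     : 222
PUSH 9  : 222 9
DUP     : 222 9 9
DIV     : 222 1
SUB     : 221
PUSH 5  : 221 5
SUB     : 216

216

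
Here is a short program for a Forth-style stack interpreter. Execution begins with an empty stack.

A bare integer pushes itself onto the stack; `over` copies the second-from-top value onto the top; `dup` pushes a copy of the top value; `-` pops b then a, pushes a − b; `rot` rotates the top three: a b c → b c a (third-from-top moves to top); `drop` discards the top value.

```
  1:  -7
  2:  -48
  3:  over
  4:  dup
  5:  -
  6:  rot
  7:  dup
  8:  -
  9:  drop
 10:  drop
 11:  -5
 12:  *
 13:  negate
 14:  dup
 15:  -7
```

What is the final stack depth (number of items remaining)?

-7      [-7]
-48     [-7, -48]
over    [-7, -48, -7]
dup     [-7, -48, -7, -7]
-       [-7, -48, 0]
rot     [-48, 0, -7]
dup     [-48, 0, -7, -7]
-       [-48, 0, 0]
drop    [-48, 0]
drop    [-48]
-5      [-48, -5]
*       [240]
negate  [-240]
dup     [-240, -240]
-7      [-240, -240, -7]

3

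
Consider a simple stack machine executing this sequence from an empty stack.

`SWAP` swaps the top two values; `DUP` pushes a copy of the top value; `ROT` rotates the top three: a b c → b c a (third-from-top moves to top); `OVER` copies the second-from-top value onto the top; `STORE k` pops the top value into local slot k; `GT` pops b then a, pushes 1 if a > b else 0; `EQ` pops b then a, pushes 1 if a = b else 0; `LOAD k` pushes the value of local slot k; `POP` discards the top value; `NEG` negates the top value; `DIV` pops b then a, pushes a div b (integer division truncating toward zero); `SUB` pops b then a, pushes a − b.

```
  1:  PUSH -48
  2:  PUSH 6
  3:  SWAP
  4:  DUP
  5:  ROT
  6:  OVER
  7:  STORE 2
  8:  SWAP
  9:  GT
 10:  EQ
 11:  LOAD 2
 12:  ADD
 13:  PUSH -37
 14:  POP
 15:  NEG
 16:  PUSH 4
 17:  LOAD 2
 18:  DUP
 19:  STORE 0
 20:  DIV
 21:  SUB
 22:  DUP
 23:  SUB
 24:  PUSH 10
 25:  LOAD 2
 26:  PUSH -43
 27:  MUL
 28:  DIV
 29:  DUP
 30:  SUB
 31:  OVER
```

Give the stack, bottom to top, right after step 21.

PUSH -48 -> -48
PUSH 6   -> -48 6
SWAP     -> 6 -48
DUP      -> 6 -48 -48
ROT      -> -48 -48 6
OVER     -> -48 -48 6 -48
STORE 2  -> -48 -48 6
SWAP     -> -48 6 -48
GT       -> -48 1
EQ       -> 0
LOAD 2   -> 0 -48
ADD      -> -48
PUSH -37 -> -48 -37
POP      -> -48
NEG      -> 48
PUSH 4   -> 48 4
LOAD 2   -> 48 4 -48
DUP      -> 48 4 -48 -48
STORE 0  -> 48 4 -48
DIV      -> 48 0
SUB      -> 48

[48]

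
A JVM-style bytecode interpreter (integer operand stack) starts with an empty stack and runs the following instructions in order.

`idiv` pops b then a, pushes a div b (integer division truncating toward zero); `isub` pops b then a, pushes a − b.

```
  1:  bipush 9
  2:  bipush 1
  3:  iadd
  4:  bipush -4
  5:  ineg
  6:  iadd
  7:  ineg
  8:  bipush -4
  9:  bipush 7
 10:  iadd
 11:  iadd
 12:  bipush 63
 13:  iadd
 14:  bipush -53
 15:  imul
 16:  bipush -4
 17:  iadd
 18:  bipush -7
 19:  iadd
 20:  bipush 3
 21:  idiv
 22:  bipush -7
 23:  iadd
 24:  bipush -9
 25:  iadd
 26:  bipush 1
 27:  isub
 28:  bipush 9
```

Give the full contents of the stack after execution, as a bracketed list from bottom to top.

bipush 9   : 9
bipush 1   : 9 1
iadd       : 10
bipush -4  : 10 -4
ineg       : 10 4
iadd       : 14
ineg       : -14
bipush -4  : -14 -4
bipush 7   : -14 -4 7
iadd       : -14 3
iadd       : -11
bipush 63  : -11 63
iadd       : 52
bipush -53 : 52 -53
imul       : -2756
bipush -4  : -2756 -4
iadd       : -2760
bipush -7  : -2760 -7
iadd       : -2767
bipush 3   : -2767 3
idiv       : -922
bipush -7  : -922 -7
iadd       : -929
bipush -9  : -929 -9
iadd       : -938
bipush 1   : -938 1
isub       : -939
bipush 9   : -939 9

[-939, 9]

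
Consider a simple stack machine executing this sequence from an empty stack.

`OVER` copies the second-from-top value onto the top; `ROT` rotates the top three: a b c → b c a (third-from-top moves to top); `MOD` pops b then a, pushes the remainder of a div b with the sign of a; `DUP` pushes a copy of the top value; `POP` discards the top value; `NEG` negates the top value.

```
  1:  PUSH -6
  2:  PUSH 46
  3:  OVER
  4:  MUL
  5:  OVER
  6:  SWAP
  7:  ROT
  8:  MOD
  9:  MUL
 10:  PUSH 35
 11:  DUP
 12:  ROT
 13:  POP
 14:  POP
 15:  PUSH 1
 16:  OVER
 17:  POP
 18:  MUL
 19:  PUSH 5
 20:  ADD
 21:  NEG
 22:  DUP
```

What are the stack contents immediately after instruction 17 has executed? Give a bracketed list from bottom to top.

PUSH -6 → [-6]
PUSH 46 → [-6, 46]
OVER    → [-6, 46, -6]
MUL     → [-6, -276]
OVER    → [-6, -276, -6]
SWAP    → [-6, -6, -276]
ROT     → [-6, -276, -6]
MOD     → [-6, 0]
MUL     → [0]
PUSH 35 → [0, 35]
DUP     → [0, 35, 35]
ROT     → [35, 35, 0]
POP     → [35, 35]
POP     → [35]
PUSH 1  → [35, 1]
OVER    → [35, 1, 35]
POP     → [35, 1]

[35, 1]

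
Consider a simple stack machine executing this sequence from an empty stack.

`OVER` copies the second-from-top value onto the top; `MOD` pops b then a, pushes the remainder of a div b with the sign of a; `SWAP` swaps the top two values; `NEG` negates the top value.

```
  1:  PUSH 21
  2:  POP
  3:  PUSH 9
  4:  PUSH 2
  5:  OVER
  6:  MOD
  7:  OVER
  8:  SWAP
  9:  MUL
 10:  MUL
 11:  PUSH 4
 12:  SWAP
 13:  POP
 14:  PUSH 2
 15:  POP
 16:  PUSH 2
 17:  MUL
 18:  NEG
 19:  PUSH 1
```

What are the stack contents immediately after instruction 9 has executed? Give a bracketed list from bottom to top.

[9, 18]

PUSH 21 → [21]
POP     → []
PUSH 9  → [9]
PUSH 2  → [9, 2]
OVER    → [9, 2, 9]
MOD     → [9, 2]
OVER    → [9, 2, 9]
SWAP    → [9, 9, 2]
MUL     → [9, 18]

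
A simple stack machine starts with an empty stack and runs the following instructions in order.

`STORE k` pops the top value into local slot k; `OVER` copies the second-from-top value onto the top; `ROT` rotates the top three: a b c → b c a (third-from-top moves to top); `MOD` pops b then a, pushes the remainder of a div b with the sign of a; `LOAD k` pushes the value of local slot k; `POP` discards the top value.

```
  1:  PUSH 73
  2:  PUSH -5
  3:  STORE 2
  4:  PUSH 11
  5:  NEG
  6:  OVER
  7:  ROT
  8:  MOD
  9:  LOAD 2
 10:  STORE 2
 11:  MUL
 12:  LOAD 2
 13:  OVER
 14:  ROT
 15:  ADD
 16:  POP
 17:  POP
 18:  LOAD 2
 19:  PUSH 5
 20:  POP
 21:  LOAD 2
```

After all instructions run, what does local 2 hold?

-5

PUSH 73  73
PUSH -5  73 -5
STORE 2  73
PUSH 11  73 11
NEG      73 -11
OVER     73 -11 73
ROT      -11 73 73
MOD      -11 0
LOAD 2   -11 0 -5
STORE 2  -11 0
MUL      0
LOAD 2   0 -5
OVER     0 -5 0
ROT      -5 0 0
ADD      -5 0
POP      -5
POP      (empty)
LOAD 2   -5
PUSH 5   -5 5
POP      -5
LOAD 2   -5 -5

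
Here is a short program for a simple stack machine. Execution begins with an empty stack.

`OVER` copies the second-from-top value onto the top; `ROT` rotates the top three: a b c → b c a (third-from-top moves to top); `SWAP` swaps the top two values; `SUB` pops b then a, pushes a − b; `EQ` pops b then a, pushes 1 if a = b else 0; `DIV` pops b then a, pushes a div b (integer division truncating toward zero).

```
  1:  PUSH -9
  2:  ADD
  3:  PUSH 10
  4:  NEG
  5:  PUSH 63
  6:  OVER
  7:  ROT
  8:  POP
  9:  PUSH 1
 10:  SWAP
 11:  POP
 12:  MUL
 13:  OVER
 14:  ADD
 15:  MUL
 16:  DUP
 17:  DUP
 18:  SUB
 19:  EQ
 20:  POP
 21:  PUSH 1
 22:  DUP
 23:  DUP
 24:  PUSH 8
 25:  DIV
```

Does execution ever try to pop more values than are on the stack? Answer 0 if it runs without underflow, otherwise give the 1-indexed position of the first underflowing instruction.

2

PUSH -9 -> -9
ADD  — needs 2 operands, stack has 1 → underflow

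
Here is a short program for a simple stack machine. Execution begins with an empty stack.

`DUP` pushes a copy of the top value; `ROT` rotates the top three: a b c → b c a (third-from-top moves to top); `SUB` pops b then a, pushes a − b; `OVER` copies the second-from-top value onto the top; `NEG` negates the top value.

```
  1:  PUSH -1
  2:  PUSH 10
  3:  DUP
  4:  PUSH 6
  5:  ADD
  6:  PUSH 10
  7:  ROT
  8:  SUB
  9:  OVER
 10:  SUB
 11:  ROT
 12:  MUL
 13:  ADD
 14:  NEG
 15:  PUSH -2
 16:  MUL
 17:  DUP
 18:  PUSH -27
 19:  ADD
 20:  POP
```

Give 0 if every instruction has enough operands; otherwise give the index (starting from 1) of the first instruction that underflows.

0

PUSH -1  -> [-1]
PUSH 10  -> [-1, 10]
DUP      -> [-1, 10, 10]
PUSH 6   -> [-1, 10, 10, 6]
ADD      -> [-1, 10, 16]
PUSH 10  -> [-1, 10, 16, 10]
ROT      -> [-1, 16, 10, 10]
SUB      -> [-1, 16, 0]
OVER     -> [-1, 16, 0, 16]
SUB      -> [-1, 16, -16]
ROT      -> [16, -16, -1]
MUL      -> [16, 16]
ADD      -> [32]
NEG      -> [-32]
PUSH -2  -> [-32, -2]
MUL      -> [64]
DUP      -> [64, 64]
PUSH -27 -> [64, 64, -27]
ADD      -> [64, 37]
POP      -> [64]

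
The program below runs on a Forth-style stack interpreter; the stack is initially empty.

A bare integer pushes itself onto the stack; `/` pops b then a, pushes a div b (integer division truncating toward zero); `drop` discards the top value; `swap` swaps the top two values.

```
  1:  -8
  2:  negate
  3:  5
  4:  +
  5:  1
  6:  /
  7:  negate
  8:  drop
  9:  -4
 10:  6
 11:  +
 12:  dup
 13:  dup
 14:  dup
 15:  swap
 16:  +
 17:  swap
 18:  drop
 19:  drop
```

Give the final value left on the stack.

-8     : -8
negate : 8
5      : 8 5
+      : 13
1      : 13 1
/      : 13
negate : -13
drop   : (empty)
-4     : -4
6      : -4 6
+      : 2
dup    : 2 2
dup    : 2 2 2
dup    : 2 2 2 2
swap   : 2 2 2 2
+      : 2 2 4
swap   : 2 4 2
drop   : 2 4
drop   : 2

2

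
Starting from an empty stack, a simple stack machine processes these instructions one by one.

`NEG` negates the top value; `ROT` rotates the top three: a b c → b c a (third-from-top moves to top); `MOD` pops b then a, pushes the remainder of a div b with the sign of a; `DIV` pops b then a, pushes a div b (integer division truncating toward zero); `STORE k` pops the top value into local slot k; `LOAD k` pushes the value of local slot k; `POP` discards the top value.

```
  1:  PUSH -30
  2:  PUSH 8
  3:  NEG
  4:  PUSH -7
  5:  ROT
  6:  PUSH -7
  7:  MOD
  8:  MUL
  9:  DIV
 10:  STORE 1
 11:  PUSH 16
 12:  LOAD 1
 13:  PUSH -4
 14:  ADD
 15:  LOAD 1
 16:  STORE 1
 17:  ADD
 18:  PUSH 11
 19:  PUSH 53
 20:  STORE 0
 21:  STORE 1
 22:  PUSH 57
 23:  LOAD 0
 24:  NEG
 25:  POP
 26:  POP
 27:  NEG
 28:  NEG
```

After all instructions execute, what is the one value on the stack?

12

PUSH -30 : [-30]
PUSH 8   : [-30, 8]
NEG      : [-30, -8]
PUSH -7  : [-30, -8, -7]
ROT      : [-8, -7, -30]
PUSH -7  : [-8, -7, -30, -7]
MOD      : [-8, -7, -2]
MUL      : [-8, 14]
DIV      : [0]
STORE 1  : []
PUSH 16  : [16]
LOAD 1   : [16, 0]
PUSH -4  : [16, 0, -4]
ADD      : [16, -4]
LOAD 1   : [16, -4, 0]
STORE 1  : [16, -4]
ADD      : [12]
PUSH 11  : [12, 11]
PUSH 53  : [12, 11, 53]
STORE 0  : [12, 11]
STORE 1  : [12]
PUSH 57  : [12, 57]
LOAD 0   : [12, 57, 53]
NEG      : [12, 57, -53]
POP      : [12, 57]
POP      : [12]
NEG      : [-12]
NEG      : [12]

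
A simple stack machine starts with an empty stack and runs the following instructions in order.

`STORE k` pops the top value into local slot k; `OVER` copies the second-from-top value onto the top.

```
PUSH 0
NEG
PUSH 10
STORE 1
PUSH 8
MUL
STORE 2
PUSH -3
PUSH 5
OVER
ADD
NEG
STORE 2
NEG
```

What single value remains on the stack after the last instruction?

PUSH 0  : 0
NEG     : 0
PUSH 10 : 0 10
STORE 1 : 0
PUSH 8  : 0 8
MUL     : 0
STORE 2 : (empty)
PUSH -3 : -3
PUSH 5  : -3 5
OVER    : -3 5 -3
ADD     : -3 2
NEG     : -3 -2
STORE 2 : -3
NEG     : 3

3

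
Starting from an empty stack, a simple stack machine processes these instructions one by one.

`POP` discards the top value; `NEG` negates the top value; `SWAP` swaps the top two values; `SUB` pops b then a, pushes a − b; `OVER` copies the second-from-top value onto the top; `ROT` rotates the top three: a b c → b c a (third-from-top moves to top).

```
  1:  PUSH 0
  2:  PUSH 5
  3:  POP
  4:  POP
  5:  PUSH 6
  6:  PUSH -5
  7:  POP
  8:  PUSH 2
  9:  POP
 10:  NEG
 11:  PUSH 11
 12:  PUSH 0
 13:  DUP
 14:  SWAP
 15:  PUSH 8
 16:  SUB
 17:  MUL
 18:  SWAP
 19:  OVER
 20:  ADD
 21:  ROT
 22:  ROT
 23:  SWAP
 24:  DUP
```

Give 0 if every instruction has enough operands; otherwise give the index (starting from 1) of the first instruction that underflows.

PUSH 0  -> [0]
PUSH 5  -> [0, 5]
POP     -> [0]
POP     -> []
PUSH 6  -> [6]
PUSH -5 -> [6, -5]
POP     -> [6]
PUSH 2  -> [6, 2]
POP     -> [6]
NEG     -> [-6]
PUSH 11 -> [-6, 11]
PUSH 0  -> [-6, 11, 0]
DUP     -> [-6, 11, 0, 0]
SWAP    -> [-6, 11, 0, 0]
PUSH 8  -> [-6, 11, 0, 0, 8]
SUB     -> [-6, 11, 0, -8]
MUL     -> [-6, 11, 0]
SWAP    -> [-6, 0, 11]
OVER    -> [-6, 0, 11, 0]
ADD     -> [-6, 0, 11]
ROT     -> [0, 11, -6]
ROT     -> [11, -6, 0]
SWAP    -> [11, 0, -6]
DUP     -> [11, 0, -6, -6]

0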